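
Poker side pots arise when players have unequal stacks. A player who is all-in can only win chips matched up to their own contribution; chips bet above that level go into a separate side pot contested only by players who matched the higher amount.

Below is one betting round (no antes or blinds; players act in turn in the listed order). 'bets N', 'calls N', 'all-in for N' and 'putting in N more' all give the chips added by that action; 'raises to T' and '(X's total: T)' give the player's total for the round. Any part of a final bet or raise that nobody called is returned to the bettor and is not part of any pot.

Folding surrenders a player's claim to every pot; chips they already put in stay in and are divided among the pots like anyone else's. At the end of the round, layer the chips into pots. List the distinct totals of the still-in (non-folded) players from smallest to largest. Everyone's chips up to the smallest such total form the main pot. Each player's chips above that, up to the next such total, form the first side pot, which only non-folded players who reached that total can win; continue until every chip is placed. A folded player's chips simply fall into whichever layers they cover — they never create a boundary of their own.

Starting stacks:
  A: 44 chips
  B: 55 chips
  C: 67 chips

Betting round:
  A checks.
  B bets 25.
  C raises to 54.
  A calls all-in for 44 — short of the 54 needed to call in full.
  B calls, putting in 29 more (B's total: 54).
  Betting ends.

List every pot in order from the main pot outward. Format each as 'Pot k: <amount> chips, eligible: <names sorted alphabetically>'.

Contributions: A=44, B=54, C=54
Pot levels (distinct totals of non-folded players): 44, 54
Layer 1-44: 44 each from A, B, C = 44*3 = 132 chips; eligible A, B, C
Layer 45-54: 10 each from B, C = 10*2 = 20 chips; eligible B, C

Pot 1: 132 chips, eligible: A, B, C
Pot 2: 20 chips, eligible: B, C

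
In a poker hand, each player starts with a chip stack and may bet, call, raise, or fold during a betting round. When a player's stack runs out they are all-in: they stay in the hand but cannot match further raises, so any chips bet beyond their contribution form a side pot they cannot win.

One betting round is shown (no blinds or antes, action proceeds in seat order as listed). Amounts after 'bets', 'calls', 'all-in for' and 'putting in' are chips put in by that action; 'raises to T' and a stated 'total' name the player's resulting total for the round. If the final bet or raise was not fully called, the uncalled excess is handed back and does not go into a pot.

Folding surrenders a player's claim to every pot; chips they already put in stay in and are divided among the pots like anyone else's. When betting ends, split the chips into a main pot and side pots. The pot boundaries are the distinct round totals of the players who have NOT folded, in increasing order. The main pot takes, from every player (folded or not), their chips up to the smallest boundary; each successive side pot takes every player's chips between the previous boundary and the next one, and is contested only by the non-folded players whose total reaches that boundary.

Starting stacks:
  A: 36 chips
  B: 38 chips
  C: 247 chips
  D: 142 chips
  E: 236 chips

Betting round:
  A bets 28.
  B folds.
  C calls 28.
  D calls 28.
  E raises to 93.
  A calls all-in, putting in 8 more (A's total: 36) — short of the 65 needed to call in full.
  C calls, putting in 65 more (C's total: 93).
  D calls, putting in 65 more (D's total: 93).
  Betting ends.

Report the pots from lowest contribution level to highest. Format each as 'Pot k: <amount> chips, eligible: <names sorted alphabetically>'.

Pot 1: 144 chips, eligible: A, C, D, E
Pot 2: 171 chips, eligible: C, D, E

Derivation:
Contributions: A=36, C=93, D=93, E=93
Folded: B
Pot levels (distinct totals of non-folded players): 36, 93
Layer 1-36: 36 each from A, C, D, E = 36*4 = 144 chips; eligible A, C, D, E
Layer 37-93: 57 each from C, D, E = 57*3 = 171 chips; eligible C, D, E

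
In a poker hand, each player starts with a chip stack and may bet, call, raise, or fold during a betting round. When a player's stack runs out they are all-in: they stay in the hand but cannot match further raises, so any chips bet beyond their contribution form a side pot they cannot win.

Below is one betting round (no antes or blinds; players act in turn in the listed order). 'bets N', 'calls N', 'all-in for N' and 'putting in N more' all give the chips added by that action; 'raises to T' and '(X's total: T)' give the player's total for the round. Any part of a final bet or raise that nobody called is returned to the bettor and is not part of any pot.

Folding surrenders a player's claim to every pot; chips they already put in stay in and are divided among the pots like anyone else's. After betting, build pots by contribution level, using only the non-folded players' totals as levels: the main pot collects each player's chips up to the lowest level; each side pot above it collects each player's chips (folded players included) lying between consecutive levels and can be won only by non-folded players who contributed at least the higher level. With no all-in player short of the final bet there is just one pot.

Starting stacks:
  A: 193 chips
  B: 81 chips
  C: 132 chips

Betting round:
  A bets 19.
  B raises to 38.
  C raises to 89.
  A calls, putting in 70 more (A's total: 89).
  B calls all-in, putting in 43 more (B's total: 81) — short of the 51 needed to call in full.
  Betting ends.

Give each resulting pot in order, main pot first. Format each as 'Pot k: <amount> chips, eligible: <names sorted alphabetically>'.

Pot 1: 243 chips, eligible: A, B, C
Pot 2: 16 chips, eligible: A, C

Derivation:
Contributions: A=89, B=81, C=89
Pot levels (distinct totals of non-folded players): 81, 89
Layer 1-81: 81 each from A, B, C = 81*3 = 243 chips; eligible A, B, C
Layer 82-89: 8 each from A, C = 8*2 = 16 chips; eligible A, C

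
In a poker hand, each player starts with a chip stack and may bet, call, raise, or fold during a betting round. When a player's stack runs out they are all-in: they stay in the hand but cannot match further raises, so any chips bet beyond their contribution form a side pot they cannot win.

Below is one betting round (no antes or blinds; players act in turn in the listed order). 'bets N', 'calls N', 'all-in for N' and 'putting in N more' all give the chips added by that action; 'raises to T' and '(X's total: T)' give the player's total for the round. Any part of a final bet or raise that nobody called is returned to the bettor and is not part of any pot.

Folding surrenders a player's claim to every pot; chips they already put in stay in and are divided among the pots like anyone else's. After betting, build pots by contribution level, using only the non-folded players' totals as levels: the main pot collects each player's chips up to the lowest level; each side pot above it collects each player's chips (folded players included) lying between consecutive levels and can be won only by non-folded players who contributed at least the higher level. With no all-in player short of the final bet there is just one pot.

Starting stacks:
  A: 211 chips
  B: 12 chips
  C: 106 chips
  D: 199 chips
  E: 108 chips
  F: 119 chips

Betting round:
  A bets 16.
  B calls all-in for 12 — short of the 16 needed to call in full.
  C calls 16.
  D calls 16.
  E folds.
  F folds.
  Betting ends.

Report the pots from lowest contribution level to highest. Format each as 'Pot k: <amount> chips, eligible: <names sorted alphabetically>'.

Pot 1: 48 chips, eligible: A, B, C, D
Pot 2: 12 chips, eligible: A, C, D

Derivation:
Contributions: A=16, B=12, C=16, D=16
Folded: E, F
Pot levels (distinct totals of non-folded players): 12, 16
Layer 1-12: 12 each from A, B, C, D = 12*4 = 48 chips; eligible A, B, C, D
Layer 13-16: 4 each from A, C, D = 4*3 = 12 chips; eligible A, C, D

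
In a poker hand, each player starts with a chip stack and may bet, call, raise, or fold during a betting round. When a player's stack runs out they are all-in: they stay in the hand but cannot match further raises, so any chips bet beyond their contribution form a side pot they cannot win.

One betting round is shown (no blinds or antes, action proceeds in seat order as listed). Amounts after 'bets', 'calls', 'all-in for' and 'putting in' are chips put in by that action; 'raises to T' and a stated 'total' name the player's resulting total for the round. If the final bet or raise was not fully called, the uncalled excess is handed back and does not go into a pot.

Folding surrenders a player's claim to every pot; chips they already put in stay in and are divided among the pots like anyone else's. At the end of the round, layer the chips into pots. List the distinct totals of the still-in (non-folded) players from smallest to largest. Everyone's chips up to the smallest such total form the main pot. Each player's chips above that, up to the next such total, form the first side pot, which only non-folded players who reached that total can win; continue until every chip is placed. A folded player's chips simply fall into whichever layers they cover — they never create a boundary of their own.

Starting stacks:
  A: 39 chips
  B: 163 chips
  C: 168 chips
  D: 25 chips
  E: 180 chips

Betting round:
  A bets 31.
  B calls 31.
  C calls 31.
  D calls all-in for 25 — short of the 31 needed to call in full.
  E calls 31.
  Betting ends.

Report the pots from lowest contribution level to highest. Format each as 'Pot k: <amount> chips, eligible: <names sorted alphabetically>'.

Contributions: A=31, B=31, C=31, D=25, E=31
Pot levels (distinct totals of non-folded players): 25, 31
Layer 1-25: 25 each from A, B, C, D, E = 25*5 = 125 chips; eligible A, B, C, D, E
Layer 26-31: 6 each from A, B, C, E = 6*4 = 24 chips; eligible A, B, C, E

Pot 1: 125 chips, eligible: A, B, C, D, E
Pot 2: 24 chips, eligible: A, B, C, E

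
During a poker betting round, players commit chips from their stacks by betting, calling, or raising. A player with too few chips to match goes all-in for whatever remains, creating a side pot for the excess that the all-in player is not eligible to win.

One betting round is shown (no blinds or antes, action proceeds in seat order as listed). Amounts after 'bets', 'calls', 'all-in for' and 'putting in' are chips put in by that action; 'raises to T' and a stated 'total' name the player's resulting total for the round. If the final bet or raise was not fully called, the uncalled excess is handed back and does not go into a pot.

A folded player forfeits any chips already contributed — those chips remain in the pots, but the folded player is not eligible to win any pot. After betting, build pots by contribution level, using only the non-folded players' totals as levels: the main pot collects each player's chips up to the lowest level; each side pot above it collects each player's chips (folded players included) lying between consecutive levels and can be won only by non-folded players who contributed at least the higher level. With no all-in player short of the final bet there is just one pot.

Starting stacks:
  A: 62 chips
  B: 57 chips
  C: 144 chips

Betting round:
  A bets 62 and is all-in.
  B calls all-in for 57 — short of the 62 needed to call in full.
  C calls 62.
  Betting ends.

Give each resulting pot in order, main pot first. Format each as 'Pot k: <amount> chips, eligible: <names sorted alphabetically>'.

Contributions: A=62, B=57, C=62
Pot levels (distinct totals of non-folded players): 57, 62
Layer 1-57: 57 each from A, B, C = 57*3 = 171 chips; eligible A, B, C
Layer 58-62: 5 each from A, C = 5*2 = 10 chips; eligible A, C

Pot 1: 171 chips, eligible: A, B, C
Pot 2: 10 chips, eligible: A, C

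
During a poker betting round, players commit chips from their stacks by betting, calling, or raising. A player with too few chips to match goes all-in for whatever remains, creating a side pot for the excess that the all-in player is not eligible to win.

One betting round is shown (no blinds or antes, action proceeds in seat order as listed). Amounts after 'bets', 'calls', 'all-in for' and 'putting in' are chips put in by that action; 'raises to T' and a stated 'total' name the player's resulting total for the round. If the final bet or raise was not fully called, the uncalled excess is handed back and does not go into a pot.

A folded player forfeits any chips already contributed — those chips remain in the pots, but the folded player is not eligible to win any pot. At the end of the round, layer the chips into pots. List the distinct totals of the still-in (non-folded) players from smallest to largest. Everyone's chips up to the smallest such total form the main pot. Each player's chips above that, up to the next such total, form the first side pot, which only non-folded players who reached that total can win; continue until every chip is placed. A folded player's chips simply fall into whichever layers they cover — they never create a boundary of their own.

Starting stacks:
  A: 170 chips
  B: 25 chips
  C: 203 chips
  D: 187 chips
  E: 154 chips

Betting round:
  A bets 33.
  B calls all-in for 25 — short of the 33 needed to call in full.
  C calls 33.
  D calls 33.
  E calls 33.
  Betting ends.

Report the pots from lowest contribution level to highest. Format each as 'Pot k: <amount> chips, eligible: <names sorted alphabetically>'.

Pot 1: 125 chips, eligible: A, B, C, D, E
Pot 2: 32 chips, eligible: A, C, D, E

Derivation:
Contributions: A=33, B=25, C=33, D=33, E=33
Pot levels (distinct totals of non-folded players): 25, 33
Layer 1-25: 25 each from A, B, C, D, E = 25*5 = 125 chips; eligible A, B, C, D, E
Layer 26-33: 8 each from A, C, D, E = 8*4 = 32 chips; eligible A, C, D, E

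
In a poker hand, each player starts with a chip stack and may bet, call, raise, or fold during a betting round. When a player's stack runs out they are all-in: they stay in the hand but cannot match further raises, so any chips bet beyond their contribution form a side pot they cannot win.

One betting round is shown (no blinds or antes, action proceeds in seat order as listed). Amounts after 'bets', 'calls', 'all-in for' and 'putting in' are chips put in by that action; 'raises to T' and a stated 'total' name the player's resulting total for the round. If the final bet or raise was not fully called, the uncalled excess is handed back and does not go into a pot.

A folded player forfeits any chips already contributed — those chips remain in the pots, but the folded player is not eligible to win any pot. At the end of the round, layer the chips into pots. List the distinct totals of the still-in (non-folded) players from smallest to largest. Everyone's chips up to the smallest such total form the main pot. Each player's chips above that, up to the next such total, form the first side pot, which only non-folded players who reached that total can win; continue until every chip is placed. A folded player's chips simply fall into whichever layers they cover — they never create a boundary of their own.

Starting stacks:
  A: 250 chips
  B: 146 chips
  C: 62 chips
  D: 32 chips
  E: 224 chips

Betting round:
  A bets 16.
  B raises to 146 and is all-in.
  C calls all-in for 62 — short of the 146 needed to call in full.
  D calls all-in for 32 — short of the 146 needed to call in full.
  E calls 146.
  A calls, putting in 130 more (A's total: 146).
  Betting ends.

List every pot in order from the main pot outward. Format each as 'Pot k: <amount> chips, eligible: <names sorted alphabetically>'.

Contributions: A=146, B=146, C=62, D=32, E=146
Pot levels (distinct totals of non-folded players): 32, 62, 146
Layer 1-32: 32 each from A, B, C, D, E = 32*5 = 160 chips; eligible A, B, C, D, E
Layer 33-62: 30 each from A, B, C, E = 30*4 = 120 chips; eligible A, B, C, E
Layer 63-146: 84 each from A, B, E = 84*3 = 252 chips; eligible A, B, E

Pot 1: 160 chips, eligible: A, B, C, D, E
Pot 2: 120 chips, eligible: A, B, C, E
Pot 3: 252 chips, eligible: A, B, E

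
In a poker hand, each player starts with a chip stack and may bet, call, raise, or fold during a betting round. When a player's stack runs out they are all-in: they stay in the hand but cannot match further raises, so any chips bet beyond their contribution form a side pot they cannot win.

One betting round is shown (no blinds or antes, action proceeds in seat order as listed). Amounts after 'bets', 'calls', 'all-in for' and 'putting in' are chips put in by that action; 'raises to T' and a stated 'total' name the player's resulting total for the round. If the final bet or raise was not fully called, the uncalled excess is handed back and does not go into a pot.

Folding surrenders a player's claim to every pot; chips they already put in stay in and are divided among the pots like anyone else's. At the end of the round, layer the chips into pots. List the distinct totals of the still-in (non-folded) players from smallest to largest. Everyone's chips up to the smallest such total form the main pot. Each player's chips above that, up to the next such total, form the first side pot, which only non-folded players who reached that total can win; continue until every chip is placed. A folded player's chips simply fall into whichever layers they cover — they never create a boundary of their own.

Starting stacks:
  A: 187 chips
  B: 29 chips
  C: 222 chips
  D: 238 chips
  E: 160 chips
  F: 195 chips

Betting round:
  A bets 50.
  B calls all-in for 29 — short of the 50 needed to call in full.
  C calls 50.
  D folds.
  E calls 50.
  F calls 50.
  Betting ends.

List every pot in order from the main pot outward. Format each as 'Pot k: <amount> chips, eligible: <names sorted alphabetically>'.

Contributions: A=50, B=29, C=50, E=50, F=50
Folded: D
Pot levels (distinct totals of non-folded players): 29, 50
Layer 1-29: 29 each from A, B, C, E, F = 29*5 = 145 chips; eligible A, B, C, E, F
Layer 30-50: 21 each from A, C, E, F = 21*4 = 84 chips; eligible A, C, E, F

Pot 1: 145 chips, eligible: A, B, C, E, F
Pot 2: 84 chips, eligible: A, C, E, F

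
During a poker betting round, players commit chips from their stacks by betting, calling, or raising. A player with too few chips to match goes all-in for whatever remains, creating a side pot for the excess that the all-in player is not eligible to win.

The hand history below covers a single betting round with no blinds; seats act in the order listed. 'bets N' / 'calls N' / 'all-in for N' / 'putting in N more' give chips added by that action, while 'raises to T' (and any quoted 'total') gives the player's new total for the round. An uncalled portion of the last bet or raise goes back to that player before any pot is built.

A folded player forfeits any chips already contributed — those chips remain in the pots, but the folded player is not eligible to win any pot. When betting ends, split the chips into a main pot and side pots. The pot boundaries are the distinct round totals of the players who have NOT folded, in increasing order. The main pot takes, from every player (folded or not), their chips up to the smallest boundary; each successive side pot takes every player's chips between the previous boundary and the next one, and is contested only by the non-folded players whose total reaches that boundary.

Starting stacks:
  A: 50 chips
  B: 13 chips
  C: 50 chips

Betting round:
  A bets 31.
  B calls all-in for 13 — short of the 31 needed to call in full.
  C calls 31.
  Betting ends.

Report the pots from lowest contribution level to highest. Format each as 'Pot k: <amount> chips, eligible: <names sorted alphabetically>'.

Pot 1: 39 chips, eligible: A, B, C
Pot 2: 36 chips, eligible: A, C

Derivation:
Contributions: A=31, B=13, C=31
Pot levels (distinct totals of non-folded players): 13, 31
Layer 1-13: 13 each from A, B, C = 13*3 = 39 chips; eligible A, B, C
Layer 14-31: 18 each from A, C = 18*2 = 36 chips; eligible A, C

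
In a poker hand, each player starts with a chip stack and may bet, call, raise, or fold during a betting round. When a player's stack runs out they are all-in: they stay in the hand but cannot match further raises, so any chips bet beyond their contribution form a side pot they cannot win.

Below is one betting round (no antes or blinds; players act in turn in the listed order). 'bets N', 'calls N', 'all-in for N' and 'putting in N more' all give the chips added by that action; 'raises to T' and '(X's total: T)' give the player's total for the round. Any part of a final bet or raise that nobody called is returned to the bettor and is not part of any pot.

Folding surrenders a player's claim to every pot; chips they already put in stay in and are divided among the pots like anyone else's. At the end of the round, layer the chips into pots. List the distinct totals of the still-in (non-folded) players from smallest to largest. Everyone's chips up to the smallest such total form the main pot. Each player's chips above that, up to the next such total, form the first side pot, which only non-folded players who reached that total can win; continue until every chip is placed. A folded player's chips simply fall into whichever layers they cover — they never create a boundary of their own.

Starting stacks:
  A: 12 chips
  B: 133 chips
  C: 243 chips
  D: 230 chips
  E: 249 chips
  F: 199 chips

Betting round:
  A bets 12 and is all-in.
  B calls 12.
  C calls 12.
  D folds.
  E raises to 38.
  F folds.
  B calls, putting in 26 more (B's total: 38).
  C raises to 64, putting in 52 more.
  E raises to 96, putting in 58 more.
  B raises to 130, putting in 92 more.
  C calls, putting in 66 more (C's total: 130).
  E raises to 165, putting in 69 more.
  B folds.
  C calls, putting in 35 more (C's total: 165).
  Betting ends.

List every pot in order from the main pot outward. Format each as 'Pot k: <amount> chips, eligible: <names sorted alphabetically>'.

Contributions: A=12, B=130, C=165, E=165
Folded: B, D, F
Pot levels (distinct totals of non-folded players): 12, 165
Layer 1-12: 12 each from A, B, C, E = 12*4 = 48 chips; eligible A, C, E
Layer 13-165: B 118 + C 153 + E 153 = 424 chips; eligible C, E

Pot 1: 48 chips, eligible: A, C, E
Pot 2: 424 chips, eligible: C, E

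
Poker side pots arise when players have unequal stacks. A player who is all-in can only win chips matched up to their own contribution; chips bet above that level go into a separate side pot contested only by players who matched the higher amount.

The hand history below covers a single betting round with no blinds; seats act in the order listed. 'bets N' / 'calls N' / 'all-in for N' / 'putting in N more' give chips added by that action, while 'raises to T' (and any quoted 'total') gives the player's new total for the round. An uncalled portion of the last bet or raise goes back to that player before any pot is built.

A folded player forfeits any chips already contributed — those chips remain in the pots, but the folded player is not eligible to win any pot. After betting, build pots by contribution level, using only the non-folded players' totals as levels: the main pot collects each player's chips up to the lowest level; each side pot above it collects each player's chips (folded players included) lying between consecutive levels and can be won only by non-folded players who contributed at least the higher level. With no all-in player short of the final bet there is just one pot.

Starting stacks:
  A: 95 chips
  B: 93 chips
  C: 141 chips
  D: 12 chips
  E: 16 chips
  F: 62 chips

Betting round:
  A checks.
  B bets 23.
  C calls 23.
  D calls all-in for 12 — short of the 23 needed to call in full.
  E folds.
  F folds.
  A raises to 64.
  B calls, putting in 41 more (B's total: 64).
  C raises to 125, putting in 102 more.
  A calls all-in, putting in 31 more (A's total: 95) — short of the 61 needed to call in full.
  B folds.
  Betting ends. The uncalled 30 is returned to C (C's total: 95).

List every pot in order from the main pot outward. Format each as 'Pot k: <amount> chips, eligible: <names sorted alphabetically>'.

Contributions (after 30 returned to C): A=95, B=64, C=95, D=12
Folded: B, E, F
Pot levels (distinct totals of non-folded players): 12, 95
Layer 1-12: 12 each from A, B, C, D = 12*4 = 48 chips; eligible A, C, D
Layer 13-95: A 83 + B 52 + C 83 = 218 chips; eligible A, C

Pot 1: 48 chips, eligible: A, C, D
Pot 2: 218 chips, eligible: A, C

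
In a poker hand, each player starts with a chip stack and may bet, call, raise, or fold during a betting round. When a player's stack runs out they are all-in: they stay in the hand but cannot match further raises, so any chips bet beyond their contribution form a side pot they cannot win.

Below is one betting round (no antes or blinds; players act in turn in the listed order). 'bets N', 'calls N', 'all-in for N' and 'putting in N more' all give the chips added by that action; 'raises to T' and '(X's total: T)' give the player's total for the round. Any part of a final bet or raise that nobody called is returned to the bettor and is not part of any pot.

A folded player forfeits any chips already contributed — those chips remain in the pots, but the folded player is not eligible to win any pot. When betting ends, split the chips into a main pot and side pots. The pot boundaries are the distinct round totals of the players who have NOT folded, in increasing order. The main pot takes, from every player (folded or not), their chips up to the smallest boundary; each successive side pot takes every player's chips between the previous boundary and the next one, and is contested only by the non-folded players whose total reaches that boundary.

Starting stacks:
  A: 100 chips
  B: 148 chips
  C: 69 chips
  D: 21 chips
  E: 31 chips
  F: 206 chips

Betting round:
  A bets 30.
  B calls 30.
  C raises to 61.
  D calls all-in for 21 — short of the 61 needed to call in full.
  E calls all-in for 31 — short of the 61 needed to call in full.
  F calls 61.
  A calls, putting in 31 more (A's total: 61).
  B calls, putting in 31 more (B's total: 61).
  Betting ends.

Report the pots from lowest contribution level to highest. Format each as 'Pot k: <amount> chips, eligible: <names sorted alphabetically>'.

Pot 1: 126 chips, eligible: A, B, C, D, E, F
Pot 2: 50 chips, eligible: A, B, C, E, F
Pot 3: 120 chips, eligible: A, B, C, F

Derivation:
Contributions: A=61, B=61, C=61, D=21, E=31, F=61
Pot levels (distinct totals of non-folded players): 21, 31, 61
Layer 1-21: 21 each from A, B, C, D, E, F = 21*6 = 126 chips; eligible A, B, C, D, E, F
Layer 22-31: 10 each from A, B, C, E, F = 10*5 = 50 chips; eligible A, B, C, E, F
Layer 32-61: 30 each from A, B, C, F = 30*4 = 120 chips; eligible A, B, C, F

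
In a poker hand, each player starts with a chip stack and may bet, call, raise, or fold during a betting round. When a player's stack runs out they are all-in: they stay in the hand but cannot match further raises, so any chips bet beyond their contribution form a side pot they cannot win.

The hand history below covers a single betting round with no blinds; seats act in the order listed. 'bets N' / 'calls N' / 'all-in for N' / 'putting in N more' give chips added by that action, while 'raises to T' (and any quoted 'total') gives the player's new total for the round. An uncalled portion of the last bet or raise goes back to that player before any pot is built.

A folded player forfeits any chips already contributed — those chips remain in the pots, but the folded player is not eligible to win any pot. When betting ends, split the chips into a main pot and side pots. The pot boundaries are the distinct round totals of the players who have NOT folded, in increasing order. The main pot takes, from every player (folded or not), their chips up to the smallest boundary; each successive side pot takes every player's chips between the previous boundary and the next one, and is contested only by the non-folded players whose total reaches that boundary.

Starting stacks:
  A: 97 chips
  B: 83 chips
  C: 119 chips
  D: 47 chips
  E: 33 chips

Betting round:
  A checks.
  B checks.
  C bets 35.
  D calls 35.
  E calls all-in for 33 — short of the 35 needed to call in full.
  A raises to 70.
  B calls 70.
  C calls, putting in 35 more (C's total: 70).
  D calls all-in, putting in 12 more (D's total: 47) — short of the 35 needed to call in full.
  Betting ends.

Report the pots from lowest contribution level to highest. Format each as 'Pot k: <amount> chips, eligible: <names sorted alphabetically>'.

Pot 1: 165 chips, eligible: A, B, C, D, E
Pot 2: 56 chips, eligible: A, B, C, D
Pot 3: 69 chips, eligible: A, B, C

Derivation:
Contributions: A=70, B=70, C=70, D=47, E=33
Pot levels (distinct totals of non-folded players): 33, 47, 70
Layer 1-33: 33 each from A, B, C, D, E = 33*5 = 165 chips; eligible A, B, C, D, E
Layer 34-47: 14 each from A, B, C, D = 14*4 = 56 chips; eligible A, B, C, D
Layer 48-70: 23 each from A, B, C = 23*3 = 69 chips; eligible A, B, C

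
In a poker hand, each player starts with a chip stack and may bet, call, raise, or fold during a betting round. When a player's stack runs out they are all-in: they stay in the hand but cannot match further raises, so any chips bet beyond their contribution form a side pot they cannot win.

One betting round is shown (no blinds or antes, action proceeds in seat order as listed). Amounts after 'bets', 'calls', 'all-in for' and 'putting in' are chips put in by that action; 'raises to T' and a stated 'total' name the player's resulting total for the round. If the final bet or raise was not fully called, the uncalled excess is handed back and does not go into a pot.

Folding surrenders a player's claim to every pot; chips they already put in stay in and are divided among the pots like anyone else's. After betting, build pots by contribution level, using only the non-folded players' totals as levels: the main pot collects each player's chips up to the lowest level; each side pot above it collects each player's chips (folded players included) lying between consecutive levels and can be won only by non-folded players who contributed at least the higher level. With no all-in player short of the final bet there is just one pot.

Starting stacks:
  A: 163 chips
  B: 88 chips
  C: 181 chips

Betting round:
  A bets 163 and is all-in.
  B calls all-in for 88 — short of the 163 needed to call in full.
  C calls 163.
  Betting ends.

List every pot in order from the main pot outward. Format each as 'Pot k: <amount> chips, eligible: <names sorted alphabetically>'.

Contributions: A=163, B=88, C=163
Pot levels (distinct totals of non-folded players): 88, 163
Layer 1-88: 88 each from A, B, C = 88*3 = 264 chips; eligible A, B, C
Layer 89-163: 75 each from A, C = 75*2 = 150 chips; eligible A, C

Pot 1: 264 chips, eligible: A, B, C
Pot 2: 150 chips, eligible: A, C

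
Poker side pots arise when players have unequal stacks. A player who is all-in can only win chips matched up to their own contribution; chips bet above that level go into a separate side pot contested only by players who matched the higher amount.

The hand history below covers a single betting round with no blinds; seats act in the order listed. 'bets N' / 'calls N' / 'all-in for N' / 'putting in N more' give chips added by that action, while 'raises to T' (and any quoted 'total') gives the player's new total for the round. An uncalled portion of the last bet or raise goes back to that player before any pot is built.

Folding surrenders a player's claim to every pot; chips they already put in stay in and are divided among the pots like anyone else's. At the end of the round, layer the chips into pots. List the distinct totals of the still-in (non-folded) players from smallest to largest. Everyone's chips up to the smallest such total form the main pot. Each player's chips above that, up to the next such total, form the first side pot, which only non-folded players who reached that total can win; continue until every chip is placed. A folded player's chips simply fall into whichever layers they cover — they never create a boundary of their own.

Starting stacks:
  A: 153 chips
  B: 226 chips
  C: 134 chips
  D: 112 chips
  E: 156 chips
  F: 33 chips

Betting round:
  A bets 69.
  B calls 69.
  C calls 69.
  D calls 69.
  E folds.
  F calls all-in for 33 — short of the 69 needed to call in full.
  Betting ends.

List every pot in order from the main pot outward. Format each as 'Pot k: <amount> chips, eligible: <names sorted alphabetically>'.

Contributions: A=69, B=69, C=69, D=69, F=33
Folded: E
Pot levels (distinct totals of non-folded players): 33, 69
Layer 1-33: 33 each from A, B, C, D, F = 33*5 = 165 chips; eligible A, B, C, D, F
Layer 34-69: 36 each from A, B, C, D = 36*4 = 144 chips; eligible A, B, C, D

Pot 1: 165 chips, eligible: A, B, C, D, F
Pot 2: 144 chips, eligible: A, B, C, D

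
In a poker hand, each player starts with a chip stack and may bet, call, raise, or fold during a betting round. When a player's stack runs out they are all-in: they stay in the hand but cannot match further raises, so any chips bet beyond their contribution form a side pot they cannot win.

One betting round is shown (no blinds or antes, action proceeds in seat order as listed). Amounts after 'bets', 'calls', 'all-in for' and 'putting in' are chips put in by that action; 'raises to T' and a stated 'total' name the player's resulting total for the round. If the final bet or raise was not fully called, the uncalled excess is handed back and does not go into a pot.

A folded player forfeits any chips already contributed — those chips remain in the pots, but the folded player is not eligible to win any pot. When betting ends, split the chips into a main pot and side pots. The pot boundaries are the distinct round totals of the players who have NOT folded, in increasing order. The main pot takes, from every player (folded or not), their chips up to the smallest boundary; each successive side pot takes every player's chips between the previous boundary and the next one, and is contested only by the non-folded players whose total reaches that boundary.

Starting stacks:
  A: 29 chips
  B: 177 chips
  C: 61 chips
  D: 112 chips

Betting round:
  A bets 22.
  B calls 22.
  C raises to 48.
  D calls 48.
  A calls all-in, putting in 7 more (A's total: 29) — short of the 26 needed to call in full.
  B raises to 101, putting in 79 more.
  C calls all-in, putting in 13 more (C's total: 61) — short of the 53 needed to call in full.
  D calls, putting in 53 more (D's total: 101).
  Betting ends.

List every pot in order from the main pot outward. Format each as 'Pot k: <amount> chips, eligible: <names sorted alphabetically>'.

Contributions: A=29, B=101, C=61, D=101
Pot levels (distinct totals of non-folded players): 29, 61, 101
Layer 1-29: 29 each from A, B, C, D = 29*4 = 116 chips; eligible A, B, C, D
Layer 30-61: 32 each from B, C, D = 32*3 = 96 chips; eligible B, C, D
Layer 62-101: 40 each from B, D = 40*2 = 80 chips; eligible B, D

Pot 1: 116 chips, eligible: A, B, C, D
Pot 2: 96 chips, eligible: B, C, D
Pot 3: 80 chips, eligible: B, D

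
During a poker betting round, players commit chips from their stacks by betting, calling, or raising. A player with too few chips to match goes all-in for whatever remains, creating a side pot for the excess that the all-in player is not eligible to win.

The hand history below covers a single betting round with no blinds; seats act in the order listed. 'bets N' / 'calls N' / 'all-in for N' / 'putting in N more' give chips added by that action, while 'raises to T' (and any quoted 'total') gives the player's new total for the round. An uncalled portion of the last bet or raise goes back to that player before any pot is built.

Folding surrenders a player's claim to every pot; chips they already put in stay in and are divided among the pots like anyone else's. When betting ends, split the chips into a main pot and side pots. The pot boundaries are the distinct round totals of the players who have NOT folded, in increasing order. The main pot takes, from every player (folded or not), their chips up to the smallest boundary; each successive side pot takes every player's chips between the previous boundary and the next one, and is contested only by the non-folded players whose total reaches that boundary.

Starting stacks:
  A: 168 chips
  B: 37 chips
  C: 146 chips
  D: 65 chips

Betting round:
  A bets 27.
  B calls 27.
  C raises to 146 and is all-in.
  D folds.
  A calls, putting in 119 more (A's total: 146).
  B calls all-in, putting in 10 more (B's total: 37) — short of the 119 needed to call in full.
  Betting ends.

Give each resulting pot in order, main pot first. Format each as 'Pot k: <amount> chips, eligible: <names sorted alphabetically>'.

Pot 1: 111 chips, eligible: A, B, C
Pot 2: 218 chips, eligible: A, C

Derivation:
Contributions: A=146, B=37, C=146
Folded: D
Pot levels (distinct totals of non-folded players): 37, 146
Layer 1-37: 37 each from A, B, C = 37*3 = 111 chips; eligible A, B, C
Layer 38-146: 109 each from A, C = 109*2 = 218 chips; eligible A, C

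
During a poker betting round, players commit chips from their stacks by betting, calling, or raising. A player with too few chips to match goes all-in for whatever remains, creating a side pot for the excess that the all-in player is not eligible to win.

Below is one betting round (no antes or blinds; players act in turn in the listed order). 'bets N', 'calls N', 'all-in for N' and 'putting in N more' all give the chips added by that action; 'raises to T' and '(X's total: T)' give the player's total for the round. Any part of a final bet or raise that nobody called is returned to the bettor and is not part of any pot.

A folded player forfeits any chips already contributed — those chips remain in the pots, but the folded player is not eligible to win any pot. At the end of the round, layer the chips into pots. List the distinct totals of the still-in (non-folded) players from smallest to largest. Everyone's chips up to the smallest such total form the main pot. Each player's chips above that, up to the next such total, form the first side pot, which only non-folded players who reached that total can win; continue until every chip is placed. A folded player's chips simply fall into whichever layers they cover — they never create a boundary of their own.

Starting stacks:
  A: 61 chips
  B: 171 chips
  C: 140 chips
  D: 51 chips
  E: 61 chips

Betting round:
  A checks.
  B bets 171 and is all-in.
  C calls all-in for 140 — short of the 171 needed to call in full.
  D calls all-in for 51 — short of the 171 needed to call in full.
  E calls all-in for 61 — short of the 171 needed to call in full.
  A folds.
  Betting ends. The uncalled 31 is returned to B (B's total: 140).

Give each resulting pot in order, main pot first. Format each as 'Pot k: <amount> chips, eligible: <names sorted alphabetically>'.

Pot 1: 204 chips, eligible: B, C, D, E
Pot 2: 30 chips, eligible: B, C, E
Pot 3: 158 chips, eligible: B, C

Derivation:
Contributions (after 31 returned to B): B=140, C=140, D=51, E=61
Folded: A
Pot levels (distinct totals of non-folded players): 51, 61, 140
Layer 1-51: 51 each from B, C, D, E = 51*4 = 204 chips; eligible B, C, D, E
Layer 52-61: 10 each from B, C, E = 10*3 = 30 chips; eligible B, C, E
Layer 62-140: 79 each from B, C = 79*2 = 158 chips; eligible B, C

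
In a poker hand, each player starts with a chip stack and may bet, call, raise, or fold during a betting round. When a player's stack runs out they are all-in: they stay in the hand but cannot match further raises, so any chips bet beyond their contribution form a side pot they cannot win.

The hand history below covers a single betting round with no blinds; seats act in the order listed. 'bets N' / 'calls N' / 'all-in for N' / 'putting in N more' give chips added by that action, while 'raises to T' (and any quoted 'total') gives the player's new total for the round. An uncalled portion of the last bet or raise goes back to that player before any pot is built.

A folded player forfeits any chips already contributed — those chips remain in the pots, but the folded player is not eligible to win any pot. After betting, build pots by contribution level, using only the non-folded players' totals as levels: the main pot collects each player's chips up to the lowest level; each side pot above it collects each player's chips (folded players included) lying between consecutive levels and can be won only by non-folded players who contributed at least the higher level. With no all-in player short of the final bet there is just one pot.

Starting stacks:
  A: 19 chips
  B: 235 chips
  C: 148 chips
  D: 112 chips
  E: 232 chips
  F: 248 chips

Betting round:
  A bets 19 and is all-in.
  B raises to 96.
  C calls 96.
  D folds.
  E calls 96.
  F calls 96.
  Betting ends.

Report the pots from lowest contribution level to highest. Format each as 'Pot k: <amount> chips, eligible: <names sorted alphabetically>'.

Pot 1: 95 chips, eligible: A, B, C, E, F
Pot 2: 308 chips, eligible: B, C, E, F

Derivation:
Contributions: A=19, B=96, C=96, E=96, F=96
Folded: D
Pot levels (distinct totals of non-folded players): 19, 96
Layer 1-19: 19 each from A, B, C, E, F = 19*5 = 95 chips; eligible A, B, C, E, F
Layer 20-96: 77 each from B, C, E, F = 77*4 = 308 chips; eligible B, C, E, F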